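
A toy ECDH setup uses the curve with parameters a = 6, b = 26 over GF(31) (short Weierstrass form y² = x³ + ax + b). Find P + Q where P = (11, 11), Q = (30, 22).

(11, 11) + (30, 22). λ = (22 - 11)/(30 - 11) ≡ 11/19 mod 31. 19⁻¹ ≡ 18 (mod 31), so λ ≡ 12.
  x = λ² - 11 - 30 = 144 - 41 ≡ 10; y = λ·(11 - 10) - 11 ≡ 1. → (10, 1)

(10, 1)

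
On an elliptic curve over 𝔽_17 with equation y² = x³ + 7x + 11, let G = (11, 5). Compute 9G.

Double-and-add on 9 = (1001)₂. Start with G = (11, 5) for the leading 1-bit.
double: tangent at (11, 5): λ = (3·11² + 7)/(2·5) ≡ 13/10. 10⁻¹ ≡ 12 (mod 17), so λ ≡ 13·12 ≡ 3.
  x = λ² - 11 - 11 = 9 - 22 ≡ 4; y = λ·(11 - 4) - 5 ≡ 16. → (4, 16)
double: tangent at (4, 16): λ = (3·4² + 7)/(2·16) ≡ 4/15. 15⁻¹ ≡ 8 (mod 17), so λ ≡ 4·8 ≡ 15.
  x = λ² - 4 - 4 = 225 - 8 ≡ 13; y = λ·(4 - 13) - 16 ≡ 2. → (13, 2)
double: tangent at (13, 2): λ = (3·13² + 7)/(2·2) ≡ 4/4. 4⁻¹ ≡ 13 (mod 17), so λ ≡ 4·13 ≡ 1.
  x = λ² - 13 - 13 = 1 - 26 ≡ 9; y = λ·(13 - 9) - 2 ≡ 2. → (9, 2)
add G: (9, 2) + (11, 5). λ = (5 - 2)/(11 - 9) ≡ 3/2 mod 17. 2⁻¹ ≡ 9 (mod 17) since 2·9 = 18 ≡ 1, so λ ≡ 10.
  x = λ² - 9 - 11 = 100 - 20 ≡ 12; y = λ·(9 - 12) - 2 ≡ 2. → (12, 2)

(12, 2)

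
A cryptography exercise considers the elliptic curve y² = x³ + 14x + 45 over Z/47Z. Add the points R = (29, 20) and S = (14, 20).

(29, 20) + (14, 20). λ = (20 - 20)/(14 - 29) ≡ 0/32 mod 47. 32⁻¹ ≡ 25 (mod 47) since 32·25 = 800 ≡ 1, so λ ≡ 0.
  x = λ² - 29 - 14 = 0 - 43 ≡ 4; y = λ·(29 - 4) - 20 ≡ 27. → (4, 27)

(4, 27)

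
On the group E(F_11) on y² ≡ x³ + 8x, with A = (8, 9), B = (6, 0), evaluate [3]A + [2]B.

(6, 0)

First 3A:
Repeated addition: build up to 3A.
2A: tangent at (8, 9): λ = (3·8² + 8)/(2·9) ≡ 2/7. 7⁻¹ ≡ 8 (mod 11), so λ ≡ 2·8 ≡ 5.
  x = λ² - 8 - 8 = 25 - 16 ≡ 9; y = λ·(8 - 9) - 9 ≡ 8. → (9, 8)
3A: (9, 8) + (8, 9). λ = (9 - 8)/(8 - 9) ≡ 1/10 mod 11. 10⁻¹ ≡ 10 (mod 11), so λ ≡ 10.
  x = λ² - 9 - 8 = 100 - 17 ≡ 6; y = λ·(9 - 6) - 8 ≡ 0. → (6, 0)
3A = (6, 0).
Next 2B:
Repeated addition: build up to 2B.
2B: (6, 0) + (6, 0): same x and y₁ ≡ -y₂, so the sum is O.
2B = O.
Finally 3A + 2B:
(6, 0) + O = (6, 0) (identity).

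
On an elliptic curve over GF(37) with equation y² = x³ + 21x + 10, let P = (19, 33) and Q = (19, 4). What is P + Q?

The two points share x = 19 and their y-coordinates satisfy 33 + 4 ≡ 0 (mod 37), so they are inverses. Their sum is O.

O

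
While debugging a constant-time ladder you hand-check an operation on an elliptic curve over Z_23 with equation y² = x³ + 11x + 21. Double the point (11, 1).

tangent at (11, 1): λ = (3·11² + 11)/(2·1) ≡ 6/2. 2⁻¹ ≡ 12 (mod 23), so λ ≡ 6·12 ≡ 3.
  x = λ² - 11 - 11 = 9 - 22 ≡ 10; y = λ·(11 - 10) - 1 ≡ 2. → (10, 2)

(10, 2)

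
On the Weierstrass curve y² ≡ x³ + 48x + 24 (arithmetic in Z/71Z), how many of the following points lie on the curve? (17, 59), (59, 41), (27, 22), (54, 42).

(17, 59): 59² ≡ 2, rhs ≡ 2 → on.
(59, 41): 41² ≡ 48, rhs ≡ 63 → off.
(27, 22): 22² ≡ 58, rhs ≡ 58 → on.
(54, 42): 42² ≡ 60, rhs ≡ 46 → off.

2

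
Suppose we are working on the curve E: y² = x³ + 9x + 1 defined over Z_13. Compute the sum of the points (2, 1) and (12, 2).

(2, 1) + (12, 2). λ = (2 - 1)/(12 - 2) ≡ 1/10 mod 13. 10⁻¹ ≡ 4 (mod 13), so λ ≡ 4.
  x = λ² - 2 - 12 = 16 - 14 ≡ 2; y = λ·(2 - 2) - 1 ≡ 12. → (2, 12)

(2, 12)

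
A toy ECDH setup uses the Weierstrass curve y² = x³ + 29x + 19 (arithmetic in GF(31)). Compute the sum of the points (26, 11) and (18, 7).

(26, 20)

(26, 11) + (18, 7). λ = (7 - 11)/(18 - 26) ≡ 27/23 mod 31. 23⁻¹ ≡ 27 (mod 31) since 23·27 = 621 ≡ 1, so λ ≡ 16.
  x = λ² - 26 - 18 = 256 - 44 ≡ 26; y = λ·(26 - 26) - 11 ≡ 20. → (26, 20)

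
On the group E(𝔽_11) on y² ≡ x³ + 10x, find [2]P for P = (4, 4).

(4, 7)

tangent at (4, 4): λ = (3·4² + 10)/(2·4) ≡ 3/8. 8⁻¹ ≡ 7 (mod 11), so λ ≡ 3·7 ≡ 10.
  x = λ² - 4 - 4 = 100 - 8 ≡ 4; y = λ·(4 - 4) - 4 ≡ 7. → (4, 7)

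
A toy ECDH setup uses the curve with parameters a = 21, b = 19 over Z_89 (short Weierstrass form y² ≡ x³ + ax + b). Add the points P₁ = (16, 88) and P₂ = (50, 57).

(41, 84)

(16, 88) + (50, 57). λ = (57 - 88)/(50 - 16) ≡ 58/34 mod 89. 34⁻¹ ≡ 55 (mod 89), so λ ≡ 75.
  x = λ² - 16 - 50 = 5625 - 66 ≡ 41; y = λ·(16 - 41) - 88 ≡ 84. → (41, 84)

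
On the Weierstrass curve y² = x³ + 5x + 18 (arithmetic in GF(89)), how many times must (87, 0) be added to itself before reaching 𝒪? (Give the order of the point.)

2P: (87, 0) + (87, 0): same x and y₁ ≡ -y₂, so the sum is 𝒪.
2P = 𝒪, so the order is 2.

2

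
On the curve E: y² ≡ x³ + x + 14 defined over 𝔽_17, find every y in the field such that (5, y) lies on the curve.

x³ + 1x + 14 = 144 ≡ 8 (mod 17).
Square roots of 8 mod 17: 5 and 12 (since 5² = 25 ≡ 8).

5, 12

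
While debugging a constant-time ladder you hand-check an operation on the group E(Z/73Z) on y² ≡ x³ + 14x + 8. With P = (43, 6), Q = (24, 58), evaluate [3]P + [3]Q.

(60, 44)

First 3P:
Repeated addition: build up to 3P.
2P: tangent at (43, 6): λ = (3·43² + 14)/(2·6) ≡ 13/12. 12⁻¹ ≡ 67 (mod 73), so λ ≡ 13·67 ≡ 68.
  x = λ² - 43 - 43 = 4624 - 86 ≡ 12; y = λ·(43 - 12) - 6 ≡ 58. → (12, 58)
3P: (12, 58) + (43, 6). λ = (6 - 58)/(43 - 12) ≡ 21/31 mod 73. 31⁻¹ ≡ 33 (mod 73) since 31·33 = 1023 ≡ 1, so λ ≡ 36.
  x = λ² - 12 - 43 = 1296 - 55 ≡ 0; y = λ·(12 - 0) - 58 ≡ 9. → (0, 9)
3P = (0, 9).
Next 3Q:
Repeated addition: build up to 3Q.
2Q: tangent at (24, 58): λ = (3·24² + 14)/(2·58) ≡ 63/43. 43⁻¹ ≡ 17 (mod 73), so λ ≡ 63·17 ≡ 49.
  x = λ² - 24 - 24 = 2401 - 48 ≡ 17; y = λ·(24 - 17) - 58 ≡ 66. → (17, 66)
3Q: (17, 66) + (24, 58). λ = (58 - 66)/(24 - 17) ≡ 65/7 mod 73. 7⁻¹ ≡ 21 (mod 73), so λ ≡ 51.
  x = λ² - 17 - 24 = 2601 - 41 ≡ 5; y = λ·(17 - 5) - 66 ≡ 35. → (5, 35)
3Q = (5, 35).
Finally 3P + 3Q:
(0, 9) + (5, 35). λ = (35 - 9)/(5 - 0) ≡ 26/5 mod 73. 5⁻¹ ≡ 44 (mod 73), so λ ≡ 49.
  x = λ² - 0 - 5 = 2401 - 5 ≡ 60; y = λ·(0 - 60) - 9 ≡ 44. → (60, 44)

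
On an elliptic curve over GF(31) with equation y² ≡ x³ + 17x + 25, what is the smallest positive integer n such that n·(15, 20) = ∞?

2P: tangent at (15, 20): λ = (3·15² + 17)/(2·20) ≡ 10/9. 9⁻¹ ≡ 7 (mod 31) since 9·7 = 63 ≡ 1, so λ ≡ 10·7 ≡ 8.
  x = λ² - 15 - 15 = 64 - 30 ≡ 3; y = λ·(15 - 3) - 20 ≡ 14. → (3, 14)
3P: (3, 14) + (15, 20). λ = (20 - 14)/(15 - 3) ≡ 6/12 mod 31. 12⁻¹ ≡ 13 (mod 31), so λ ≡ 16.
  x = λ² - 3 - 15 = 256 - 18 ≡ 21; y = λ·(3 - 21) - 14 ≡ 8. → (21, 8)
4P: (21, 8) + (15, 20). λ = (20 - 8)/(15 - 21) ≡ 12/25 mod 31. 25⁻¹ ≡ 5 (mod 31) since 25·5 = 125 ≡ 1, so λ ≡ 29.
  x = λ² - 21 - 15 = 841 - 36 ≡ 30; y = λ·(21 - 30) - 8 ≡ 10. → (30, 10)
5P: (30, 10) + (15, 20). λ = (20 - 10)/(15 - 30) ≡ 10/16 mod 31. 16⁻¹ ≡ 2 (mod 31), so λ ≡ 20.
  x = λ² - 30 - 15 = 400 - 45 ≡ 14; y = λ·(30 - 14) - 10 ≡ 0. → (14, 0)
6P: (14, 0) + (15, 20). λ = (20 - 0)/(15 - 14) ≡ 20/1 mod 31. 1⁻¹ ≡ 1 (mod 31), so λ ≡ 20.
  x = λ² - 14 - 15 = 400 - 29 ≡ 30; y = λ·(14 - 30) - 0 ≡ 21. → (30, 21)
7P: (30, 21) + (15, 20). λ = (20 - 21)/(15 - 30) ≡ 30/16 mod 31. 16⁻¹ ≡ 2 (mod 31), so λ ≡ 29.
  x = λ² - 30 - 15 = 841 - 45 ≡ 21; y = λ·(30 - 21) - 21 ≡ 23. → (21, 23)
8P: (21, 23) + (15, 20). λ = (20 - 23)/(15 - 21) ≡ 28/25 mod 31. 25⁻¹ ≡ 5 (mod 31) since 25·5 = 125 ≡ 1, so λ ≡ 16.
  x = λ² - 21 - 15 = 256 - 36 ≡ 3; y = λ·(21 - 3) - 23 ≡ 17. → (3, 17)
9P: (3, 17) + (15, 20). λ = (20 - 17)/(15 - 3) ≡ 3/12 mod 31. 12⁻¹ ≡ 13 (mod 31) since 12·13 = 156 ≡ 1, so λ ≡ 8.
  x = λ² - 3 - 15 = 64 - 18 ≡ 15; y = λ·(3 - 15) - 17 ≡ 11. → (15, 11)
10P: (15, 11) + (15, 20): same x and y₁ ≡ -y₂, so the sum is ∞.
10P = ∞, so the order is 10.

10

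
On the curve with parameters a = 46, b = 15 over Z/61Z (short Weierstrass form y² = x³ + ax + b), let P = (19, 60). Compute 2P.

(4, 43)

tangent at (19, 60): λ = (3·19² + 46)/(2·60) ≡ 31/59. 59⁻¹ ≡ 30 (mod 61), so λ ≡ 31·30 ≡ 15.
  x = λ² - 19 - 19 = 225 - 38 ≡ 4; y = λ·(19 - 4) - 60 ≡ 43. → (4, 43)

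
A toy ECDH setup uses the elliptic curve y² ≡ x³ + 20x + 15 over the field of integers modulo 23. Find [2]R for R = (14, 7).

(11, 5)

tangent at (14, 7): λ = (3·14² + 20)/(2·7) ≡ 10/14. 14⁻¹ ≡ 5 (mod 23), so λ ≡ 10·5 ≡ 4.
  x = λ² - 14 - 14 = 16 - 28 ≡ 11; y = λ·(14 - 11) - 7 ≡ 5. → (11, 5)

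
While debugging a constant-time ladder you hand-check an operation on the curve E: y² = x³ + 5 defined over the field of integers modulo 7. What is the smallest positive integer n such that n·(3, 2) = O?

7

2P: tangent at (3, 2): λ = (3·3² + 0)/(2·2) ≡ 6/4. 4⁻¹ ≡ 2 (mod 7), so λ ≡ 6·2 ≡ 5.
  x = λ² - 3 - 3 = 25 - 6 ≡ 5; y = λ·(3 - 5) - 2 ≡ 2. → (5, 2)
3P: (5, 2) + (3, 2). λ = (2 - 2)/(3 - 5) ≡ 0/5 mod 7. 5⁻¹ ≡ 3 (mod 7), so λ ≡ 0.
  x = λ² - 5 - 3 = 0 - 8 ≡ 6; y = λ·(5 - 6) - 2 ≡ 5. → (6, 5)
4P: (6, 5) + (3, 2). λ = (2 - 5)/(3 - 6) ≡ 4/4 mod 7. 4⁻¹ ≡ 2 (mod 7), so λ ≡ 1.
  x = λ² - 6 - 3 = 1 - 9 ≡ 6; y = λ·(6 - 6) - 5 ≡ 2. → (6, 2)
5P: (6, 2) + (3, 2). λ = (2 - 2)/(3 - 6) ≡ 0/4 mod 7. 4⁻¹ ≡ 2 (mod 7), so λ ≡ 0.
  x = λ² - 6 - 3 = 0 - 9 ≡ 5; y = λ·(6 - 5) - 2 ≡ 5. → (5, 5)
6P: (5, 5) + (3, 2). λ = (2 - 5)/(3 - 5) ≡ 4/5 mod 7. 5⁻¹ ≡ 3 (mod 7), so λ ≡ 5.
  x = λ² - 5 - 3 = 25 - 8 ≡ 3; y = λ·(5 - 3) - 5 ≡ 5. → (3, 5)
7P: (3, 5) + (3, 2): same x and y₁ ≡ -y₂, so the sum is O.
7P = O, so the order is 7.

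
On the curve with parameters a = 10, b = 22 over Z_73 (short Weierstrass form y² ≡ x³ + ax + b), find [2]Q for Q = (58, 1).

tangent at (58, 1): λ = (3·58² + 10)/(2·1) ≡ 28/2. 2⁻¹ ≡ 37 (mod 73), so λ ≡ 28·37 ≡ 14.
  x = λ² - 58 - 58 = 196 - 116 ≡ 7; y = λ·(58 - 7) - 1 ≡ 56. → (7, 56)

(7, 56)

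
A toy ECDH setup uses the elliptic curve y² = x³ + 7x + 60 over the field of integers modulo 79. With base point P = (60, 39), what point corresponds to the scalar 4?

Repeated addition: build up to 4P.
2P: tangent at (60, 39): λ = (3·60² + 7)/(2·39) ≡ 63/78. 78⁻¹ ≡ 78 (mod 79) since 78·78 = 6084 ≡ 1, so λ ≡ 63·78 ≡ 16.
  x = λ² - 60 - 60 = 256 - 120 ≡ 57; y = λ·(60 - 57) - 39 ≡ 9. → (57, 9)
3P: (57, 9) + (60, 39). λ = (39 - 9)/(60 - 57) ≡ 30/3 mod 79. 3⁻¹ ≡ 53 (mod 79), so λ ≡ 10.
  x = λ² - 57 - 60 = 100 - 117 ≡ 62; y = λ·(57 - 62) - 9 ≡ 20. → (62, 20)
4P: (62, 20) + (60, 39). λ = (39 - 20)/(60 - 62) ≡ 19/77 mod 79. 77⁻¹ ≡ 39 (mod 79), so λ ≡ 30.
  x = λ² - 62 - 60 = 900 - 122 ≡ 67; y = λ·(62 - 67) - 20 ≡ 67. → (67, 67)

(67, 67)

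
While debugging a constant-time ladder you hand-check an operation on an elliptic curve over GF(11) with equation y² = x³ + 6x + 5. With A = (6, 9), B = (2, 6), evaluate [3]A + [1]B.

First 3A:
Repeated addition: build up to 3A.
2A: tangent at (6, 9): λ = (3·6² + 6)/(2·9) ≡ 4/7. 7⁻¹ ≡ 8 (mod 11), so λ ≡ 4·8 ≡ 10.
  x = λ² - 6 - 6 = 100 - 12 ≡ 0; y = λ·(6 - 0) - 9 ≡ 7. → (0, 7)
3A: (0, 7) + (6, 9). λ = (9 - 7)/(6 - 0) ≡ 2/6 mod 11. 6⁻¹ ≡ 2 (mod 11), so λ ≡ 4.
  x = λ² - 0 - 6 = 16 - 6 ≡ 10; y = λ·(0 - 10) - 7 ≡ 8. → (10, 8)
3A = (10, 8).
Finally 3A + B:
(10, 8) + (2, 6). λ = (6 - 8)/(2 - 10) ≡ 9/3 mod 11. 3⁻¹ ≡ 4 (mod 11), so λ ≡ 3.
  x = λ² - 10 - 2 = 9 - 12 ≡ 8; y = λ·(10 - 8) - 8 ≡ 9. → (8, 9)

(8, 9)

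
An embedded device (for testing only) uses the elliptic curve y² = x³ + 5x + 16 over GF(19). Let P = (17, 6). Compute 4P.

(0, 4)

Repeated addition: build up to 4P.
2P: tangent at (17, 6): λ = (3·17² + 5)/(2·6) ≡ 17/12. 12⁻¹ ≡ 8 (mod 19), so λ ≡ 17·8 ≡ 3.
  x = λ² - 17 - 17 = 9 - 34 ≡ 13; y = λ·(17 - 13) - 6 ≡ 6. → (13, 6)
3P: (13, 6) + (17, 6). λ = (6 - 6)/(17 - 13) ≡ 0/4 mod 19. 4⁻¹ ≡ 5 (mod 19) since 4·5 = 20 ≡ 1, so λ ≡ 0.
  x = λ² - 13 - 17 = 0 - 30 ≡ 8; y = λ·(13 - 8) - 6 ≡ 13. → (8, 13)
4P: (8, 13) + (17, 6). λ = (6 - 13)/(17 - 8) ≡ 12/9 mod 19. 9⁻¹ ≡ 17 (mod 19), so λ ≡ 14.
  x = λ² - 8 - 17 = 196 - 25 ≡ 0; y = λ·(8 - 0) - 13 ≡ 4. → (0, 4)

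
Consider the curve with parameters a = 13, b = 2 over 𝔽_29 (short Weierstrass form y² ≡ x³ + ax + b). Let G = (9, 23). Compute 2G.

(15, 18)

tangent at (9, 23): λ = (3·9² + 13)/(2·23) ≡ 24/17. 17⁻¹ ≡ 12 (mod 29) since 17·12 = 204 ≡ 1, so λ ≡ 24·12 ≡ 27.
  x = λ² - 9 - 9 = 729 - 18 ≡ 15; y = λ·(9 - 15) - 23 ≡ 18. → (15, 18)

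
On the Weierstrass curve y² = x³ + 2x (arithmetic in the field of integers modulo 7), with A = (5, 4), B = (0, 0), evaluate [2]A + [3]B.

(4, 4)

First 2A:
Repeated addition: build up to 2A.
2A: tangent at (5, 4): λ = (3·5² + 2)/(2·4) ≡ 0/1. 1⁻¹ ≡ 1 (mod 7), so λ ≡ 0·1 ≡ 0.
  x = λ² - 5 - 5 = 0 - 10 ≡ 4; y = λ·(5 - 4) - 4 ≡ 3. → (4, 3)
2A = (4, 3).
Next 3B:
Repeated addition: build up to 3B.
2B: (0, 0) + (0, 0): same x and y₁ ≡ -y₂, so the sum is 𝒪.
3B: 𝒪 + (0, 0) = (0, 0) (identity).
3B = (0, 0).
Finally 2A + 3B:
(4, 3) + (0, 0). λ = (0 - 3)/(0 - 4) ≡ 4/3 mod 7. 3⁻¹ ≡ 5 (mod 7) since 3·5 = 15 ≡ 1, so λ ≡ 6.
  x = λ² - 4 - 0 = 36 - 4 ≡ 4; y = λ·(4 - 4) - 3 ≡ 4. → (4, 4)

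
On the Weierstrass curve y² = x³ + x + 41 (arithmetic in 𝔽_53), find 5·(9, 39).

Write Q = (9, 39).
Repeated addition: build up to 5Q.
2Q: tangent at (9, 39): λ = (3·9² + 1)/(2·39) ≡ 32/25. 25⁻¹ ≡ 17 (mod 53) since 25·17 = 425 ≡ 1, so λ ≡ 32·17 ≡ 14.
  x = λ² - 9 - 9 = 196 - 18 ≡ 19; y = λ·(9 - 19) - 39 ≡ 33. → (19, 33)
3Q: (19, 33) + (9, 39). λ = (39 - 33)/(9 - 19) ≡ 6/43 mod 53. 43⁻¹ ≡ 37 (mod 53) since 43·37 = 1591 ≡ 1, so λ ≡ 10.
  x = λ² - 19 - 9 = 100 - 28 ≡ 19; y = λ·(19 - 19) - 33 ≡ 20. → (19, 20)
4Q: (19, 20) + (9, 39). λ = (39 - 20)/(9 - 19) ≡ 19/43 mod 53. 43⁻¹ ≡ 37 (mod 53), so λ ≡ 14.
  x = λ² - 19 - 9 = 196 - 28 ≡ 9; y = λ·(19 - 9) - 20 ≡ 14. → (9, 14)
5Q: (9, 14) + (9, 39): same x and y₁ ≡ -y₂, so the sum is O.

O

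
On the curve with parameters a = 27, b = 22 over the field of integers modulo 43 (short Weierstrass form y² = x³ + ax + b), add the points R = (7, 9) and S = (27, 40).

(7, 9) + (27, 40). λ = (40 - 9)/(27 - 7) ≡ 31/20 mod 43. 20⁻¹ ≡ 28 (mod 43) since 20·28 = 560 ≡ 1, so λ ≡ 8.
  x = λ² - 7 - 27 = 64 - 34 ≡ 30; y = λ·(7 - 30) - 9 ≡ 22. → (30, 22)

(30, 22)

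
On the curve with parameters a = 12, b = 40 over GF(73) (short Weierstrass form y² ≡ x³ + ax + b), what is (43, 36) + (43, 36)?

tangent at (43, 36): λ = (3·43² + 12)/(2·36) ≡ 11/72. 72⁻¹ ≡ 72 (mod 73), so λ ≡ 11·72 ≡ 62.
  x = λ² - 43 - 43 = 3844 - 86 ≡ 35; y = λ·(43 - 35) - 36 ≡ 22. → (35, 22)

(35, 22)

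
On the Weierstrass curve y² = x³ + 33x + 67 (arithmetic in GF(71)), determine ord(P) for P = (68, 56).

2P: tangent at (68, 56): λ = (3·68² + 33)/(2·56) ≡ 60/41. 41⁻¹ ≡ 26 (mod 71), so λ ≡ 60·26 ≡ 69.
  x = λ² - 68 - 68 = 4761 - 136 ≡ 10; y = λ·(68 - 10) - 56 ≡ 41. → (10, 41)
3P: (10, 41) + (68, 56). λ = (56 - 41)/(68 - 10) ≡ 15/58 mod 71. 58⁻¹ ≡ 60 (mod 71), so λ ≡ 48.
  x = λ² - 10 - 68 = 2304 - 78 ≡ 25; y = λ·(10 - 25) - 41 ≡ 20. → (25, 20)
4P: (25, 20) + (68, 56). λ = (56 - 20)/(68 - 25) ≡ 36/43 mod 71. 43⁻¹ ≡ 38 (mod 71), so λ ≡ 19.
  x = λ² - 25 - 68 = 361 - 93 ≡ 55; y = λ·(25 - 55) - 20 ≡ 49. → (55, 49)
5P: (55, 49) + (68, 56). λ = (56 - 49)/(68 - 55) ≡ 7/13 mod 71. 13⁻¹ ≡ 11 (mod 71) since 13·11 = 143 ≡ 1, so λ ≡ 6.
  x = λ² - 55 - 68 = 36 - 123 ≡ 55; y = λ·(55 - 55) - 49 ≡ 22. → (55, 22)
6P: (55, 22) + (68, 56). λ = (56 - 22)/(68 - 55) ≡ 34/13 mod 71. 13⁻¹ ≡ 11 (mod 71) since 13·11 = 143 ≡ 1, so λ ≡ 19.
  x = λ² - 55 - 68 = 361 - 123 ≡ 25; y = λ·(55 - 25) - 22 ≡ 51. → (25, 51)
7P: (25, 51) + (68, 56). λ = (56 - 51)/(68 - 25) ≡ 5/43 mod 71. 43⁻¹ ≡ 38 (mod 71), so λ ≡ 48.
  x = λ² - 25 - 68 = 2304 - 93 ≡ 10; y = λ·(25 - 10) - 51 ≡ 30. → (10, 30)
8P: (10, 30) + (68, 56). λ = (56 - 30)/(68 - 10) ≡ 26/58 mod 71. 58⁻¹ ≡ 60 (mod 71), so λ ≡ 69.
  x = λ² - 10 - 68 = 4761 - 78 ≡ 68; y = λ·(10 - 68) - 30 ≡ 15. → (68, 15)
9P: (68, 15) + (68, 56): same x and y₁ ≡ -y₂, so the sum is the point at infinity.
9P = the point at infinity, so the order is 9.

9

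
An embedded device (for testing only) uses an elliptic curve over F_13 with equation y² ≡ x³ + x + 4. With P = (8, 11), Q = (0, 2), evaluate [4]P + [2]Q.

(0, 2)

First 4P:
Double-and-add on 4 = (100)₂. Start with P = (8, 11) for the leading 1-bit.
double: tangent at (8, 11): λ = (3·8² + 1)/(2·11) ≡ 11/9. 9⁻¹ ≡ 3 (mod 13) since 9·3 = 27 ≡ 1, so λ ≡ 11·3 ≡ 7.
  x = λ² - 8 - 8 = 49 - 16 ≡ 7; y = λ·(8 - 7) - 11 ≡ 9. → (7, 9)
double: tangent at (7, 9): λ = (3·7² + 1)/(2·9) ≡ 5/5. 5⁻¹ ≡ 8 (mod 13) since 5·8 = 40 ≡ 1, so λ ≡ 5·8 ≡ 1.
  x = λ² - 7 - 7 = 1 - 14 ≡ 0; y = λ·(7 - 0) - 9 ≡ 11. → (0, 11)
4P = (0, 11).
Next 2Q:
Repeated addition: build up to 2Q.
2Q: tangent at (0, 2): λ = (3·0² + 1)/(2·2) ≡ 1/4. 4⁻¹ ≡ 10 (mod 13), so λ ≡ 1·10 ≡ 10.
  x = λ² - 0 - 0 = 100 - 0 ≡ 9; y = λ·(0 - 9) - 2 ≡ 12. → (9, 12)
2Q = (9, 12).
Finally 4P + 2Q:
(0, 11) + (9, 12). λ = (12 - 11)/(9 - 0) ≡ 1/9 mod 13. 9⁻¹ ≡ 3 (mod 13), so λ ≡ 3.
  x = λ² - 0 - 9 = 9 - 9 ≡ 0; y = λ·(0 - 0) - 11 ≡ 2. → (0, 2)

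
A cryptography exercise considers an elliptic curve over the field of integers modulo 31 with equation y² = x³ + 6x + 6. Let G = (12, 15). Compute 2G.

tangent at (12, 15): λ = (3·12² + 6)/(2·15) ≡ 4/30. 30⁻¹ ≡ 30 (mod 31), so λ ≡ 4·30 ≡ 27.
  x = λ² - 12 - 12 = 729 - 24 ≡ 23; y = λ·(12 - 23) - 15 ≡ 29. → (23, 29)

(23, 29)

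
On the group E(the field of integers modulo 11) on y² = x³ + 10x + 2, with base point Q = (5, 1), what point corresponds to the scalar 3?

Repeated addition: build up to 3Q.
2Q: tangent at (5, 1): λ = (3·5² + 10)/(2·1) ≡ 8/2. 2⁻¹ ≡ 6 (mod 11) since 2·6 = 12 ≡ 1, so λ ≡ 8·6 ≡ 4.
  x = λ² - 5 - 5 = 16 - 10 ≡ 6; y = λ·(5 - 6) - 1 ≡ 6. → (6, 6)
3Q: (6, 6) + (5, 1). λ = (1 - 6)/(5 - 6) ≡ 6/10 mod 11. 10⁻¹ ≡ 10 (mod 11), so λ ≡ 5.
  x = λ² - 6 - 5 = 25 - 11 ≡ 3; y = λ·(6 - 3) - 6 ≡ 9. → (3, 9)

(3, 9)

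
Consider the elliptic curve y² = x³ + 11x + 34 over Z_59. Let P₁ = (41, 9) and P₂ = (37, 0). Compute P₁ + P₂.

(34, 51)

(41, 9) + (37, 0). λ = (0 - 9)/(37 - 41) ≡ 50/55 mod 59. 55⁻¹ ≡ 44 (mod 59), so λ ≡ 17.
  x = λ² - 41 - 37 = 289 - 78 ≡ 34; y = λ·(41 - 34) - 9 ≡ 51. → (34, 51)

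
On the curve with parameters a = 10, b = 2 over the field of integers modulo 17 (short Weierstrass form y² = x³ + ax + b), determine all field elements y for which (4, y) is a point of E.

x³ + 10x + 2 = 106 ≡ 4 (mod 17).
Square roots of 4 mod 17: 2 and 15 (since 2² = 4 ≡ 4).

2, 15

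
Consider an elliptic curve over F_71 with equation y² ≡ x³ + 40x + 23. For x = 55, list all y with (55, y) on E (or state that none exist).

none

x³ + 40x + 23 = 168598 ≡ 44 (mod 71).
44 is a non-residue mod 71; no y exists.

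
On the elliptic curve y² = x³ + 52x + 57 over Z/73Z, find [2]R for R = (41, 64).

tangent at (41, 64): λ = (3·41² + 52)/(2·64) ≡ 58/55. 55⁻¹ ≡ 4 (mod 73), so λ ≡ 58·4 ≡ 13.
  x = λ² - 41 - 41 = 169 - 82 ≡ 14; y = λ·(41 - 14) - 64 ≡ 68. → (14, 68)

(14, 68)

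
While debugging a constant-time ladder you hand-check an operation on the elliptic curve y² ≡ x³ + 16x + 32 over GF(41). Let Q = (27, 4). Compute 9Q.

(7, 6)

Repeated addition: build up to 9Q.
2Q: tangent at (27, 4): λ = (3·27² + 16)/(2·4) ≡ 30/8. 8⁻¹ ≡ 36 (mod 41) since 8·36 = 288 ≡ 1, so λ ≡ 30·36 ≡ 14.
  x = λ² - 27 - 27 = 196 - 54 ≡ 19; y = λ·(27 - 19) - 4 ≡ 26. → (19, 26)
3Q: (19, 26) + (27, 4). λ = (4 - 26)/(27 - 19) ≡ 19/8 mod 41. 8⁻¹ ≡ 36 (mod 41) since 8·36 = 288 ≡ 1, so λ ≡ 28.
  x = λ² - 19 - 27 = 784 - 46 ≡ 0; y = λ·(19 - 0) - 26 ≡ 14. → (0, 14)
4Q: (0, 14) + (27, 4). λ = (4 - 14)/(27 - 0) ≡ 31/27 mod 41. 27⁻¹ ≡ 38 (mod 41), so λ ≡ 30.
  x = λ² - 0 - 27 = 900 - 27 ≡ 12; y = λ·(0 - 12) - 14 ≡ 36. → (12, 36)
5Q: (12, 36) + (27, 4). λ = (4 - 36)/(27 - 12) ≡ 9/15 mod 41. 15⁻¹ ≡ 11 (mod 41) since 15·11 = 165 ≡ 1, so λ ≡ 17.
  x = λ² - 12 - 27 = 289 - 39 ≡ 4; y = λ·(12 - 4) - 36 ≡ 18. → (4, 18)
6Q: (4, 18) + (27, 4). λ = (4 - 18)/(27 - 4) ≡ 27/23 mod 41. 23⁻¹ ≡ 25 (mod 41), so λ ≡ 19.
  x = λ² - 4 - 27 = 361 - 31 ≡ 2; y = λ·(4 - 2) - 18 ≡ 20. → (2, 20)
7Q: (2, 20) + (27, 4). λ = (4 - 20)/(27 - 2) ≡ 25/25 mod 41. 25⁻¹ ≡ 23 (mod 41), so λ ≡ 1.
  x = λ² - 2 - 27 = 1 - 29 ≡ 13; y = λ·(2 - 13) - 20 ≡ 10. → (13, 10)
8Q: (13, 10) + (27, 4). λ = (4 - 10)/(27 - 13) ≡ 35/14 mod 41. 14⁻¹ ≡ 3 (mod 41), so λ ≡ 23.
  x = λ² - 13 - 27 = 529 - 40 ≡ 38; y = λ·(13 - 38) - 10 ≡ 30. → (38, 30)
9Q: (38, 30) + (27, 4). λ = (4 - 30)/(27 - 38) ≡ 15/30 mod 41. 30⁻¹ ≡ 26 (mod 41), so λ ≡ 21.
  x = λ² - 38 - 27 = 441 - 65 ≡ 7; y = λ·(38 - 7) - 30 ≡ 6. → (7, 6)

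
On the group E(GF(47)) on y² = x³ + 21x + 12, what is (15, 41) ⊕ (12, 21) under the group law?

(7, 28)

(15, 41) + (12, 21). λ = (21 - 41)/(12 - 15) ≡ 27/44 mod 47. 44⁻¹ ≡ 31 (mod 47), so λ ≡ 38.
  x = λ² - 15 - 12 = 1444 - 27 ≡ 7; y = λ·(15 - 7) - 41 ≡ 28. → (7, 28)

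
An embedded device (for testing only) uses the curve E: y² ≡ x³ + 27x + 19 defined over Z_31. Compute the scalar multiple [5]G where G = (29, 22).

(4, 25)

Repeated addition: build up to 5G.
2G: tangent at (29, 22): λ = (3·29² + 27)/(2·22) ≡ 8/13. 13⁻¹ ≡ 12 (mod 31) since 13·12 = 156 ≡ 1, so λ ≡ 8·12 ≡ 3.
  x = λ² - 29 - 29 = 9 - 58 ≡ 13; y = λ·(29 - 13) - 22 ≡ 26. → (13, 26)
3G: (13, 26) + (29, 22). λ = (22 - 26)/(29 - 13) ≡ 27/16 mod 31. 16⁻¹ ≡ 2 (mod 31), so λ ≡ 23.
  x = λ² - 13 - 29 = 529 - 42 ≡ 22; y = λ·(13 - 22) - 26 ≡ 15. → (22, 15)
4G: (22, 15) + (29, 22). λ = (22 - 15)/(29 - 22) ≡ 7/7 mod 31. 7⁻¹ ≡ 9 (mod 31) since 7·9 = 63 ≡ 1, so λ ≡ 1.
  x = λ² - 22 - 29 = 1 - 51 ≡ 12; y = λ·(22 - 12) - 15 ≡ 26. → (12, 26)
5G: (12, 26) + (29, 22). λ = (22 - 26)/(29 - 12) ≡ 27/17 mod 31. 17⁻¹ ≡ 11 (mod 31), so λ ≡ 18.
  x = λ² - 12 - 29 = 324 - 41 ≡ 4; y = λ·(12 - 4) - 26 ≡ 25. → (4, 25)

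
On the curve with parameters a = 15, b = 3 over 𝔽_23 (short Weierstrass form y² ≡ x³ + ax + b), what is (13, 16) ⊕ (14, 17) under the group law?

(20, 0)

(13, 16) + (14, 17). λ = (17 - 16)/(14 - 13) ≡ 1/1 mod 23. 1⁻¹ ≡ 1 (mod 23) since 1·1 = 1 ≡ 1, so λ ≡ 1.
  x = λ² - 13 - 14 = 1 - 27 ≡ 20; y = λ·(13 - 20) - 16 ≡ 0. → (20, 0)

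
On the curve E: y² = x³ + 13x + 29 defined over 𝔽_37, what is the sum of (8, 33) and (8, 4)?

The two points share x = 8 and their y-coordinates satisfy 33 + 4 ≡ 0 (mod 37), so they are inverses. Their sum is the point at infinity.

O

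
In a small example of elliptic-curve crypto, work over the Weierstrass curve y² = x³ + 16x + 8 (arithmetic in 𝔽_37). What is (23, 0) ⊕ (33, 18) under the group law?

(23, 0) + (33, 18). λ = (18 - 0)/(33 - 23) ≡ 18/10 mod 37. 10⁻¹ ≡ 26 (mod 37), so λ ≡ 24.
  x = λ² - 23 - 33 = 576 - 56 ≡ 2; y = λ·(23 - 2) - 0 ≡ 23. → (2, 23)

(2, 23)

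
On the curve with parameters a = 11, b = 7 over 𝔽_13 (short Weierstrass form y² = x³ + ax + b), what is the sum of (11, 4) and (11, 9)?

O

The two points share x = 11 and their y-coordinates satisfy 4 + 9 ≡ 0 (mod 13), so they are inverses. Their sum is 𝒪.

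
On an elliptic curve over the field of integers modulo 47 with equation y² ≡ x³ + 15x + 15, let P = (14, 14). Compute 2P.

(21, 35)

tangent at (14, 14): λ = (3·14² + 15)/(2·14) ≡ 39/28. 28⁻¹ ≡ 42 (mod 47) since 28·42 = 1176 ≡ 1, so λ ≡ 39·42 ≡ 40.
  x = λ² - 14 - 14 = 1600 - 28 ≡ 21; y = λ·(14 - 21) - 14 ≡ 35. → (21, 35)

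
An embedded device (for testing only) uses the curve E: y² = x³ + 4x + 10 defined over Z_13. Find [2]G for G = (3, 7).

(6, 4)

tangent at (3, 7): λ = (3·3² + 4)/(2·7) ≡ 5/1. 1⁻¹ ≡ 1 (mod 13) since 1·1 = 1 ≡ 1, so λ ≡ 5·1 ≡ 5.
  x = λ² - 3 - 3 = 25 - 6 ≡ 6; y = λ·(3 - 6) - 7 ≡ 4. → (6, 4)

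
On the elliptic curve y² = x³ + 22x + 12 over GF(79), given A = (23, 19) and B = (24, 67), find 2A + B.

First 2A:
Repeated addition: build up to 2A.
2A: tangent at (23, 19): λ = (3·23² + 22)/(2·19) ≡ 29/38. 38⁻¹ ≡ 52 (mod 79), so λ ≡ 29·52 ≡ 7.
  x = λ² - 23 - 23 = 49 - 46 ≡ 3; y = λ·(23 - 3) - 19 ≡ 42. → (3, 42)
2A = (3, 42).
Finally 2A + B:
(3, 42) + (24, 67). λ = (67 - 42)/(24 - 3) ≡ 25/21 mod 79. 21⁻¹ ≡ 64 (mod 79) since 21·64 = 1344 ≡ 1, so λ ≡ 20.
  x = λ² - 3 - 24 = 400 - 27 ≡ 57; y = λ·(3 - 57) - 42 ≡ 63. → (57, 63)

(57, 63)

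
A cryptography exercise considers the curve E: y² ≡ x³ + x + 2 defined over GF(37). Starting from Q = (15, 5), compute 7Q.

Double-and-add on 7 = (111)₂. Start with Q = (15, 5) for the leading 1-bit.
double: tangent at (15, 5): λ = (3·15² + 1)/(2·5) ≡ 10/10. 10⁻¹ ≡ 26 (mod 37), so λ ≡ 10·26 ≡ 1.
  x = λ² - 15 - 15 = 1 - 30 ≡ 8; y = λ·(15 - 8) - 5 ≡ 2. → (8, 2)
add Q: (8, 2) + (15, 5). λ = (5 - 2)/(15 - 8) ≡ 3/7 mod 37. 7⁻¹ ≡ 16 (mod 37), so λ ≡ 11.
  x = λ² - 8 - 15 = 121 - 23 ≡ 24; y = λ·(8 - 24) - 2 ≡ 7. → (24, 7)
double: tangent at (24, 7): λ = (3·24² + 1)/(2·7) ≡ 27/14. 14⁻¹ ≡ 8 (mod 37), so λ ≡ 27·8 ≡ 31.
  x = λ² - 24 - 24 = 961 - 48 ≡ 25; y = λ·(24 - 25) - 7 ≡ 36. → (25, 36)
add Q: (25, 36) + (15, 5). λ = (5 - 36)/(15 - 25) ≡ 6/27 mod 37. 27⁻¹ ≡ 11 (mod 37), so λ ≡ 29.
  x = λ² - 25 - 15 = 841 - 40 ≡ 24; y = λ·(25 - 24) - 36 ≡ 30. → (24, 30)

(24, 30)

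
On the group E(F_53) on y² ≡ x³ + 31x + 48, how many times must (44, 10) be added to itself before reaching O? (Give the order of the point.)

2P: tangent at (44, 10): λ = (3·44² + 31)/(2·10) ≡ 9/20. 20⁻¹ ≡ 8 (mod 53) since 20·8 = 160 ≡ 1, so λ ≡ 9·8 ≡ 19.
  x = λ² - 44 - 44 = 361 - 88 ≡ 8; y = λ·(44 - 8) - 10 ≡ 38. → (8, 38)
3P: (8, 38) + (44, 10). λ = (10 - 38)/(44 - 8) ≡ 25/36 mod 53. 36⁻¹ ≡ 28 (mod 53), so λ ≡ 11.
  x = λ² - 8 - 44 = 121 - 52 ≡ 16; y = λ·(8 - 16) - 38 ≡ 33. → (16, 33)
4P: (16, 33) + (44, 10). λ = (10 - 33)/(44 - 16) ≡ 30/28 mod 53. 28⁻¹ ≡ 36 (mod 53), so λ ≡ 20.
  x = λ² - 16 - 44 = 400 - 60 ≡ 22; y = λ·(16 - 22) - 33 ≡ 6. → (22, 6)
5P: (22, 6) + (44, 10). λ = (10 - 6)/(44 - 22) ≡ 4/22 mod 53. 22⁻¹ ≡ 41 (mod 53), so λ ≡ 5.
  x = λ² - 22 - 44 = 25 - 66 ≡ 12; y = λ·(22 - 12) - 6 ≡ 44. → (12, 44)
6P: (12, 44) + (44, 10). λ = (10 - 44)/(44 - 12) ≡ 19/32 mod 53. 32⁻¹ ≡ 5 (mod 53) since 32·5 = 160 ≡ 1, so λ ≡ 42.
  x = λ² - 12 - 44 = 1764 - 56 ≡ 12; y = λ·(12 - 12) - 44 ≡ 9. → (12, 9)
7P: (12, 9) + (44, 10). λ = (10 - 9)/(44 - 12) ≡ 1/32 mod 53. 32⁻¹ ≡ 5 (mod 53), so λ ≡ 5.
  x = λ² - 12 - 44 = 25 - 56 ≡ 22; y = λ·(12 - 22) - 9 ≡ 47. → (22, 47)
8P: (22, 47) + (44, 10). λ = (10 - 47)/(44 - 22) ≡ 16/22 mod 53. 22⁻¹ ≡ 41 (mod 53), so λ ≡ 20.
  x = λ² - 22 - 44 = 400 - 66 ≡ 16; y = λ·(22 - 16) - 47 ≡ 20. → (16, 20)
9P: (16, 20) + (44, 10). λ = (10 - 20)/(44 - 16) ≡ 43/28 mod 53. 28⁻¹ ≡ 36 (mod 53) since 28·36 = 1008 ≡ 1, so λ ≡ 11.
  x = λ² - 16 - 44 = 121 - 60 ≡ 8; y = λ·(16 - 8) - 20 ≡ 15. → (8, 15)
10P: (8, 15) + (44, 10). λ = (10 - 15)/(44 - 8) ≡ 48/36 mod 53. 36⁻¹ ≡ 28 (mod 53) since 36·28 = 1008 ≡ 1, so λ ≡ 19.
  x = λ² - 8 - 44 = 361 - 52 ≡ 44; y = λ·(8 - 44) - 15 ≡ 43. → (44, 43)
11P: (44, 43) + (44, 10): same x and y₁ ≡ -y₂, so the sum is O.
11P = O, so the order is 11.

11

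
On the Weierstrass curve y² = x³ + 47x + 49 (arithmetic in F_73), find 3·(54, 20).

(3, 61)

Write G = (54, 20).
Repeated addition: build up to 3G.
2G: tangent at (54, 20): λ = (3·54² + 47)/(2·20) ≡ 35/40. 40⁻¹ ≡ 42 (mod 73), so λ ≡ 35·42 ≡ 10.
  x = λ² - 54 - 54 = 100 - 108 ≡ 65; y = λ·(54 - 65) - 20 ≡ 16. → (65, 16)
3G: (65, 16) + (54, 20). λ = (20 - 16)/(54 - 65) ≡ 4/62 mod 73. 62⁻¹ ≡ 53 (mod 73) since 62·53 = 3286 ≡ 1, so λ ≡ 66.
  x = λ² - 65 - 54 = 4356 - 119 ≡ 3; y = λ·(65 - 3) - 16 ≡ 61. → (3, 61)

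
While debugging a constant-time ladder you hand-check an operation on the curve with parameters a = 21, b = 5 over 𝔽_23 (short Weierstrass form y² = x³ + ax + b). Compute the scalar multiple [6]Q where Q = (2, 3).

(22, 11)

Double-and-add on 6 = (110)₂. Start with Q = (2, 3) for the leading 1-bit.
double: tangent at (2, 3): λ = (3·2² + 21)/(2·3) ≡ 10/6. 6⁻¹ ≡ 4 (mod 23) since 6·4 = 24 ≡ 1, so λ ≡ 10·4 ≡ 17.
  x = λ² - 2 - 2 = 289 - 4 ≡ 9; y = λ·(2 - 9) - 3 ≡ 16. → (9, 16)
add Q: (9, 16) + (2, 3). λ = (3 - 16)/(2 - 9) ≡ 10/16 mod 23. 16⁻¹ ≡ 13 (mod 23) since 16·13 = 208 ≡ 1, so λ ≡ 15.
  x = λ² - 9 - 2 = 225 - 11 ≡ 7; y = λ·(9 - 7) - 16 ≡ 14. → (7, 14)
double: tangent at (7, 14): λ = (3·7² + 21)/(2·14) ≡ 7/5. 5⁻¹ ≡ 14 (mod 23) since 5·14 = 70 ≡ 1, so λ ≡ 7·14 ≡ 6.
  x = λ² - 7 - 7 = 36 - 14 ≡ 22; y = λ·(7 - 22) - 14 ≡ 11. → (22, 11)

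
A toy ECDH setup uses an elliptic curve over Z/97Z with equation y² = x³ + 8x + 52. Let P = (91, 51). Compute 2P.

(73, 95)

tangent at (91, 51): λ = (3·91² + 8)/(2·51) ≡ 19/5. 5⁻¹ ≡ 39 (mod 97) since 5·39 = 195 ≡ 1, so λ ≡ 19·39 ≡ 62.
  x = λ² - 91 - 91 = 3844 - 182 ≡ 73; y = λ·(91 - 73) - 51 ≡ 95. → (73, 95)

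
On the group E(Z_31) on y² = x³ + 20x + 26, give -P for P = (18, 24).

-(18, 24) = (18, -24 mod 31) = (18, 7).

(18, 7)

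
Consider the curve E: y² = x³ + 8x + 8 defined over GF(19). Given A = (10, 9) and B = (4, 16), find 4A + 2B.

First 4A:
Double-and-add on 4 = (100)₂. Start with A = (10, 9) for the leading 1-bit.
double: tangent at (10, 9): λ = (3·10² + 8)/(2·9) ≡ 4/18. 18⁻¹ ≡ 18 (mod 19) since 18·18 = 324 ≡ 1, so λ ≡ 4·18 ≡ 15.
  x = λ² - 10 - 10 = 225 - 20 ≡ 15; y = λ·(10 - 15) - 9 ≡ 11. → (15, 11)
double: tangent at (15, 11): λ = (3·15² + 8)/(2·11) ≡ 18/3. 3⁻¹ ≡ 13 (mod 19), so λ ≡ 18·13 ≡ 6.
  x = λ² - 15 - 15 = 36 - 30 ≡ 6; y = λ·(15 - 6) - 11 ≡ 5. → (6, 5)
4A = (6, 5).
Next 2B:
Repeated addition: build up to 2B.
2B: tangent at (4, 16): λ = (3·4² + 8)/(2·16) ≡ 18/13. 13⁻¹ ≡ 3 (mod 19), so λ ≡ 18·3 ≡ 16.
  x = λ² - 4 - 4 = 256 - 8 ≡ 1; y = λ·(4 - 1) - 16 ≡ 13. → (1, 13)
2B = (1, 13).
Finally 4A + 2B:
(6, 5) + (1, 13). λ = (13 - 5)/(1 - 6) ≡ 8/14 mod 19. 14⁻¹ ≡ 15 (mod 19), so λ ≡ 6.
  x = λ² - 6 - 1 = 36 - 7 ≡ 10; y = λ·(6 - 10) - 5 ≡ 9. → (10, 9)

(10, 9)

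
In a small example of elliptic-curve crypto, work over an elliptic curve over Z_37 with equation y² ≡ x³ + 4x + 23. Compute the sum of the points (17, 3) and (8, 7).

(9, 14)

(17, 3) + (8, 7). λ = (7 - 3)/(8 - 17) ≡ 4/28 mod 37. 28⁻¹ ≡ 4 (mod 37), so λ ≡ 16.
  x = λ² - 17 - 8 = 256 - 25 ≡ 9; y = λ·(17 - 9) - 3 ≡ 14. → (9, 14)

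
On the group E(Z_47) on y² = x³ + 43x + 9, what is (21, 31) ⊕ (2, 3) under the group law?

(25, 20)

(21, 31) + (2, 3). λ = (3 - 31)/(2 - 21) ≡ 19/28 mod 47. 28⁻¹ ≡ 42 (mod 47), so λ ≡ 46.
  x = λ² - 21 - 2 = 2116 - 23 ≡ 25; y = λ·(21 - 25) - 31 ≡ 20. → (25, 20)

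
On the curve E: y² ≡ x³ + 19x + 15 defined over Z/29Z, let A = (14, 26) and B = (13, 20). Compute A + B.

(14, 26) + (13, 20). λ = (20 - 26)/(13 - 14) ≡ 23/28 mod 29. 28⁻¹ ≡ 28 (mod 29), so λ ≡ 6.
  x = λ² - 14 - 13 = 36 - 27 ≡ 9; y = λ·(14 - 9) - 26 ≡ 4. → (9, 4)

(9, 4)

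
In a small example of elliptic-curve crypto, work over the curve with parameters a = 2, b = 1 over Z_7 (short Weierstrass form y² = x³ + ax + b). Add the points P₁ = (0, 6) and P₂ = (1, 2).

(1, 5)

(0, 6) + (1, 2). λ = (2 - 6)/(1 - 0) ≡ 3/1 mod 7. 1⁻¹ ≡ 1 (mod 7), so λ ≡ 3.
  x = λ² - 0 - 1 = 9 - 1 ≡ 1; y = λ·(0 - 1) - 6 ≡ 5. → (1, 5)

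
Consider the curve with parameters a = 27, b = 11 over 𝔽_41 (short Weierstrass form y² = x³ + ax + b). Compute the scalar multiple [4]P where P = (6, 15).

(8, 40)

Double-and-add on 4 = (100)₂. Start with P = (6, 15) for the leading 1-bit.
double: tangent at (6, 15): λ = (3·6² + 27)/(2·15) ≡ 12/30. 30⁻¹ ≡ 26 (mod 41) since 30·26 = 780 ≡ 1, so λ ≡ 12·26 ≡ 25.
  x = λ² - 6 - 6 = 625 - 12 ≡ 39; y = λ·(6 - 39) - 15 ≡ 21. → (39, 21)
double: tangent at (39, 21): λ = (3·39² + 27)/(2·21) ≡ 39/1. 1⁻¹ ≡ 1 (mod 41) since 1·1 = 1 ≡ 1, so λ ≡ 39·1 ≡ 39.
  x = λ² - 39 - 39 = 1521 - 78 ≡ 8; y = λ·(39 - 8) - 21 ≡ 40. → (8, 40)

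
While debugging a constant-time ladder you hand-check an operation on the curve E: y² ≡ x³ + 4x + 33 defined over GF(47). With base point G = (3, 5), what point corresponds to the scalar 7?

(5, 32)

Double-and-add on 7 = (111)₂. Start with G = (3, 5) for the leading 1-bit.
double: tangent at (3, 5): λ = (3·3² + 4)/(2·5) ≡ 31/10. 10⁻¹ ≡ 33 (mod 47) since 10·33 = 330 ≡ 1, so λ ≡ 31·33 ≡ 36.
  x = λ² - 3 - 3 = 1296 - 6 ≡ 21; y = λ·(3 - 21) - 5 ≡ 5. → (21, 5)
add G: (21, 5) + (3, 5). λ = (5 - 5)/(3 - 21) ≡ 0/29 mod 47. 29⁻¹ ≡ 13 (mod 47), so λ ≡ 0.
  x = λ² - 21 - 3 = 0 - 24 ≡ 23; y = λ·(21 - 23) - 5 ≡ 42. → (23, 42)
double: tangent at (23, 42): λ = (3·23² + 4)/(2·42) ≡ 40/37. 37⁻¹ ≡ 14 (mod 47), so λ ≡ 40·14 ≡ 43.
  x = λ² - 23 - 23 = 1849 - 46 ≡ 17; y = λ·(23 - 17) - 42 ≡ 28. → (17, 28)
add G: (17, 28) + (3, 5). λ = (5 - 28)/(3 - 17) ≡ 24/33 mod 47. 33⁻¹ ≡ 10 (mod 47), so λ ≡ 5.
  x = λ² - 17 - 3 = 25 - 20 ≡ 5; y = λ·(17 - 5) - 28 ≡ 32. → (5, 32)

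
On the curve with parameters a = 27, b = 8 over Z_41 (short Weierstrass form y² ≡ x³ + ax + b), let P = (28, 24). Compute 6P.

(27, 24)

Repeated addition: build up to 6P.
2P: tangent at (28, 24): λ = (3·28² + 27)/(2·24) ≡ 1/7. 7⁻¹ ≡ 6 (mod 41) since 7·6 = 42 ≡ 1, so λ ≡ 1·6 ≡ 6.
  x = λ² - 28 - 28 = 36 - 56 ≡ 21; y = λ·(28 - 21) - 24 ≡ 18. → (21, 18)
3P: (21, 18) + (28, 24). λ = (24 - 18)/(28 - 21) ≡ 6/7 mod 41. 7⁻¹ ≡ 6 (mod 41) since 7·6 = 42 ≡ 1, so λ ≡ 36.
  x = λ² - 21 - 28 = 1296 - 49 ≡ 17; y = λ·(21 - 17) - 18 ≡ 3. → (17, 3)
4P: (17, 3) + (28, 24). λ = (24 - 3)/(28 - 17) ≡ 21/11 mod 41. 11⁻¹ ≡ 15 (mod 41), so λ ≡ 28.
  x = λ² - 17 - 28 = 784 - 45 ≡ 1; y = λ·(17 - 1) - 3 ≡ 35. → (1, 35)
5P: (1, 35) + (28, 24). λ = (24 - 35)/(28 - 1) ≡ 30/27 mod 41. 27⁻¹ ≡ 38 (mod 41) since 27·38 = 1026 ≡ 1, so λ ≡ 33.
  x = λ² - 1 - 28 = 1089 - 29 ≡ 35; y = λ·(1 - 35) - 35 ≡ 32. → (35, 32)
6P: (35, 32) + (28, 24). λ = (24 - 32)/(28 - 35) ≡ 33/34 mod 41. 34⁻¹ ≡ 35 (mod 41) since 34·35 = 1190 ≡ 1, so λ ≡ 7.
  x = λ² - 35 - 28 = 49 - 63 ≡ 27; y = λ·(35 - 27) - 32 ≡ 24. → (27, 24)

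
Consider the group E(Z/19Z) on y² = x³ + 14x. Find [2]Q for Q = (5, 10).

(7, 2)

tangent at (5, 10): λ = (3·5² + 14)/(2·10) ≡ 13/1. 1⁻¹ ≡ 1 (mod 19) since 1·1 = 1 ≡ 1, so λ ≡ 13·1 ≡ 13.
  x = λ² - 5 - 5 = 169 - 10 ≡ 7; y = λ·(5 - 7) - 10 ≡ 2. → (7, 2)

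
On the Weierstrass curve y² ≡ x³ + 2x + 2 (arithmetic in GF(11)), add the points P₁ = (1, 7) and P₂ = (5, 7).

(1, 7) + (5, 7). λ = (7 - 7)/(5 - 1) ≡ 0/4 mod 11. 4⁻¹ ≡ 3 (mod 11), so λ ≡ 0.
  x = λ² - 1 - 5 = 0 - 6 ≡ 5; y = λ·(1 - 5) - 7 ≡ 4. → (5, 4)

(5, 4)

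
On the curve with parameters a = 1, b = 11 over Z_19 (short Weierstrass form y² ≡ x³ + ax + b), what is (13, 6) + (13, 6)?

tangent at (13, 6): λ = (3·13² + 1)/(2·6) ≡ 14/12. 12⁻¹ ≡ 8 (mod 19), so λ ≡ 14·8 ≡ 17.
  x = λ² - 13 - 13 = 289 - 26 ≡ 16; y = λ·(13 - 16) - 6 ≡ 0. → (16, 0)

(16, 0)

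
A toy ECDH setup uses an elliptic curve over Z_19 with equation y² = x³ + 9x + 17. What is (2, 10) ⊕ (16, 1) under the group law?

(2, 10) + (16, 1). λ = (1 - 10)/(16 - 2) ≡ 10/14 mod 19. 14⁻¹ ≡ 15 (mod 19) since 14·15 = 210 ≡ 1, so λ ≡ 17.
  x = λ² - 2 - 16 = 289 - 18 ≡ 5; y = λ·(2 - 5) - 10 ≡ 15. → (5, 15)

(5, 15)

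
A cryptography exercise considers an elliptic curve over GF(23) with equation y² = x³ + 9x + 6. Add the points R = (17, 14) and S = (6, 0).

(17, 14) + (6, 0). λ = (0 - 14)/(6 - 17) ≡ 9/12 mod 23. 12⁻¹ ≡ 2 (mod 23), so λ ≡ 18.
  x = λ² - 17 - 6 = 324 - 23 ≡ 2; y = λ·(17 - 2) - 14 ≡ 3. → (2, 3)

(2, 3)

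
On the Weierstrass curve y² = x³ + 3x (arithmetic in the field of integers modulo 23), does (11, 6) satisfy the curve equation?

y² = 6² ≡ 13; x³ + 3x + 0 = 1364 ≡ 7 (mod 23). 13 ≠ 7.

no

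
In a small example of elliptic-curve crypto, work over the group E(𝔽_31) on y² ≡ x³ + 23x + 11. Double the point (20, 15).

(1, 29)

tangent at (20, 15): λ = (3·20² + 23)/(2·15) ≡ 14/30. 30⁻¹ ≡ 30 (mod 31) since 30·30 = 900 ≡ 1, so λ ≡ 14·30 ≡ 17.
  x = λ² - 20 - 20 = 289 - 40 ≡ 1; y = λ·(20 - 1) - 15 ≡ 29. → (1, 29)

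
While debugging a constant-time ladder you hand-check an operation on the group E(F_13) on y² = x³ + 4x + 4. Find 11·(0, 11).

(12, 5)

Write Q = (0, 11).
Repeated addition: build up to 11Q.
2Q: tangent at (0, 11): λ = (3·0² + 4)/(2·11) ≡ 4/9. 9⁻¹ ≡ 3 (mod 13) since 9·3 = 27 ≡ 1, so λ ≡ 4·3 ≡ 12.
  x = λ² - 0 - 0 = 144 - 0 ≡ 1; y = λ·(0 - 1) - 11 ≡ 3. → (1, 3)
3Q: (1, 3) + (0, 11). λ = (11 - 3)/(0 - 1) ≡ 8/12 mod 13. 12⁻¹ ≡ 12 (mod 13), so λ ≡ 5.
  x = λ² - 1 - 0 = 25 - 1 ≡ 11; y = λ·(1 - 11) - 3 ≡ 12. → (11, 12)
4Q: (11, 12) + (0, 11). λ = (11 - 12)/(0 - 11) ≡ 12/2 mod 13. 2⁻¹ ≡ 7 (mod 13), so λ ≡ 6.
  x = λ² - 11 - 0 = 36 - 11 ≡ 12; y = λ·(11 - 12) - 12 ≡ 8. → (12, 8)
5Q: (12, 8) + (0, 11). λ = (11 - 8)/(0 - 12) ≡ 3/1 mod 13. 1⁻¹ ≡ 1 (mod 13), so λ ≡ 3.
  x = λ² - 12 - 0 = 9 - 12 ≡ 10; y = λ·(12 - 10) - 8 ≡ 11. → (10, 11)
6Q: (10, 11) + (0, 11). λ = (11 - 11)/(0 - 10) ≡ 0/3 mod 13. 3⁻¹ ≡ 9 (mod 13), so λ ≡ 0.
  x = λ² - 10 - 0 = 0 - 10 ≡ 3; y = λ·(10 - 3) - 11 ≡ 2. → (3, 2)
7Q: (3, 2) + (0, 11). λ = (11 - 2)/(0 - 3) ≡ 9/10 mod 13. 10⁻¹ ≡ 4 (mod 13), so λ ≡ 10.
  x = λ² - 3 - 0 = 100 - 3 ≡ 6; y = λ·(3 - 6) - 2 ≡ 7. → (6, 7)
8Q: (6, 7) + (0, 11). λ = (11 - 7)/(0 - 6) ≡ 4/7 mod 13. 7⁻¹ ≡ 2 (mod 13), so λ ≡ 8.
  x = λ² - 6 - 0 = 64 - 6 ≡ 6; y = λ·(6 - 6) - 7 ≡ 6. → (6, 6)
9Q: (6, 6) + (0, 11). λ = (11 - 6)/(0 - 6) ≡ 5/7 mod 13. 7⁻¹ ≡ 2 (mod 13) since 7·2 = 14 ≡ 1, so λ ≡ 10.
  x = λ² - 6 - 0 = 100 - 6 ≡ 3; y = λ·(6 - 3) - 6 ≡ 11. → (3, 11)
10Q: (3, 11) + (0, 11). λ = (11 - 11)/(0 - 3) ≡ 0/10 mod 13. 10⁻¹ ≡ 4 (mod 13), so λ ≡ 0.
  x = λ² - 3 - 0 = 0 - 3 ≡ 10; y = λ·(3 - 10) - 11 ≡ 2. → (10, 2)
11Q: (10, 2) + (0, 11). λ = (11 - 2)/(0 - 10) ≡ 9/3 mod 13. 3⁻¹ ≡ 9 (mod 13), so λ ≡ 3.
  x = λ² - 10 - 0 = 9 - 10 ≡ 12; y = λ·(10 - 12) - 2 ≡ 5. → (12, 5)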